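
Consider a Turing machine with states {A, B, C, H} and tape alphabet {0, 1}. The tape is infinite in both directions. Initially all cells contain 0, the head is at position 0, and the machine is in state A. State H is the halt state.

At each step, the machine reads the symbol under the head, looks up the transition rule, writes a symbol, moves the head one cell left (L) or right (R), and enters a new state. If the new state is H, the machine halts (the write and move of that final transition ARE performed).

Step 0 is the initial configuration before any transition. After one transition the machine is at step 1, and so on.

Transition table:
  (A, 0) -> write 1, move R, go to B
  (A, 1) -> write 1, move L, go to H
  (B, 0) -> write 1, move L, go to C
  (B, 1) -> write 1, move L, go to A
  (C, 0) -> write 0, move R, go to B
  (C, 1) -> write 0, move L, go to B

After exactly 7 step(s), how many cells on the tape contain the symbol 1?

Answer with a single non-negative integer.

Step 1: in state A at pos 0, read 0 -> (A,0)->write 1,move R,goto B. Now: state=B, head=1, tape[-1..2]=0100 (head:   ^)
Step 2: in state B at pos 1, read 0 -> (B,0)->write 1,move L,goto C. Now: state=C, head=0, tape[-1..2]=0110 (head:  ^)
Step 3: in state C at pos 0, read 1 -> (C,1)->write 0,move L,goto B. Now: state=B, head=-1, tape[-2..2]=00010 (head:  ^)
Step 4: in state B at pos -1, read 0 -> (B,0)->write 1,move L,goto C. Now: state=C, head=-2, tape[-3..2]=001010 (head:  ^)
Step 5: in state C at pos -2, read 0 -> (C,0)->write 0,move R,goto B. Now: state=B, head=-1, tape[-3..2]=001010 (head:   ^)
Step 6: in state B at pos -1, read 1 -> (B,1)->write 1,move L,goto A. Now: state=A, head=-2, tape[-3..2]=001010 (head:  ^)
Step 7: in state A at pos -2, read 0 -> (A,0)->write 1,move R,goto B. Now: state=B, head=-1, tape[-3..2]=011010 (head:   ^)
Cells containing 1 after step 7: {-2, -1, 1} -> 3 cell(s)

Answer: 3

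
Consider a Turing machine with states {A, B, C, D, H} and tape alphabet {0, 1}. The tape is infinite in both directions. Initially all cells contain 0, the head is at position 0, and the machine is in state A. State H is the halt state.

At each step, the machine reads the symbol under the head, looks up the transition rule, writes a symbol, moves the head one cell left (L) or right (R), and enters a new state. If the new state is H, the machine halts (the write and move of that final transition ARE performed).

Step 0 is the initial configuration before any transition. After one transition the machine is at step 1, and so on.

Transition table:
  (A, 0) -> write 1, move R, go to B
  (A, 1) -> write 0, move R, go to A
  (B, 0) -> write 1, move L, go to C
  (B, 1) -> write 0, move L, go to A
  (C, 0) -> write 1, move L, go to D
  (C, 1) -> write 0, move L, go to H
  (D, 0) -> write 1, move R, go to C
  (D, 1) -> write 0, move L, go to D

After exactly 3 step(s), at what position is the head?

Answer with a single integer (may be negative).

Answer: -1

Derivation:
Step 1: in state A at pos 0, read 0 -> (A,0)->write 1,move R,goto B. Now: state=B, head=1, tape[-1..2]=0100 (head:   ^)
Step 2: in state B at pos 1, read 0 -> (B,0)->write 1,move L,goto C. Now: state=C, head=0, tape[-1..2]=0110 (head:  ^)
Step 3: in state C at pos 0, read 1 -> (C,1)->write 0,move L,goto H. Now: state=H, head=-1, tape[-2..2]=00010 (head:  ^)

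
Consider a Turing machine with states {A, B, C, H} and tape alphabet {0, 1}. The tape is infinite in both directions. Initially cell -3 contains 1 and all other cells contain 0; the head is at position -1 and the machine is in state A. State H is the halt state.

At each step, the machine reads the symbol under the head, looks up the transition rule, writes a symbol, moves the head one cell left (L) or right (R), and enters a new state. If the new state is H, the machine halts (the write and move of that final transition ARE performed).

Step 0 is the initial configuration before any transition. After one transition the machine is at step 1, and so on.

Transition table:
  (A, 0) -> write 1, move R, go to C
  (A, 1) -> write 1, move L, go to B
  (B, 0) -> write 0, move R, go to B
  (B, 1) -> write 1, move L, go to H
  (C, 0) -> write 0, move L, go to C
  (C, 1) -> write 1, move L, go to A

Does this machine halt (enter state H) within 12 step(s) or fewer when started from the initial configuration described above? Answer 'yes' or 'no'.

Answer: yes

Derivation:
Step 1: in state A at pos -1, read 0 -> (A,0)->write 1,move R,goto C. Now: state=C, head=0, tape[-4..1]=010100 (head:     ^)
Step 2: in state C at pos 0, read 0 -> (C,0)->write 0,move L,goto C. Now: state=C, head=-1, tape[-4..1]=010100 (head:    ^)
Step 3: in state C at pos -1, read 1 -> (C,1)->write 1,move L,goto A. Now: state=A, head=-2, tape[-4..1]=010100 (head:   ^)
Step 4: in state A at pos -2, read 0 -> (A,0)->write 1,move R,goto C. Now: state=C, head=-1, tape[-4..1]=011100 (head:    ^)
Step 5: in state C at pos -1, read 1 -> (C,1)->write 1,move L,goto A. Now: state=A, head=-2, tape[-4..1]=011100 (head:   ^)
Step 6: in state A at pos -2, read 1 -> (A,1)->write 1,move L,goto B. Now: state=B, head=-3, tape[-4..1]=011100 (head:  ^)
Step 7: in state B at pos -3, read 1 -> (B,1)->write 1,move L,goto H. Now: state=H, head=-4, tape[-5..1]=0011100 (head:  ^)
State H reached at step 7; 7 <= 12 -> yes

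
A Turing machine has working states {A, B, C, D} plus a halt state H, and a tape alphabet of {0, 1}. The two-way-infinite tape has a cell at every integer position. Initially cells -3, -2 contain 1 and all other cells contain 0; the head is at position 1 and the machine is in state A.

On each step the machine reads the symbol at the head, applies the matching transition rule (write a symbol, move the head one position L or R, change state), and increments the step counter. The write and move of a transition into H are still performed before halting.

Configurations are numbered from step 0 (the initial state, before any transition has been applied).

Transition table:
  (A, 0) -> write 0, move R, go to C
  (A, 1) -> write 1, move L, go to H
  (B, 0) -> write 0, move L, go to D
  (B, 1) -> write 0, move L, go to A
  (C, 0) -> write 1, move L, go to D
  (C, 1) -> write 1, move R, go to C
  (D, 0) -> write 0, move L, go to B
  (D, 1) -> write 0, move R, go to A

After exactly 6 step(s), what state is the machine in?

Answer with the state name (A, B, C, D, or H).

Answer: A

Derivation:
Step 1: in state A at pos 1, read 0 -> (A,0)->write 0,move R,goto C. Now: state=C, head=2, tape[-4..3]=01100000 (head:       ^)
Step 2: in state C at pos 2, read 0 -> (C,0)->write 1,move L,goto D. Now: state=D, head=1, tape[-4..3]=01100010 (head:      ^)
Step 3: in state D at pos 1, read 0 -> (D,0)->write 0,move L,goto B. Now: state=B, head=0, tape[-4..3]=01100010 (head:     ^)
Step 4: in state B at pos 0, read 0 -> (B,0)->write 0,move L,goto D. Now: state=D, head=-1, tape[-4..3]=01100010 (head:    ^)
Step 5: in state D at pos -1, read 0 -> (D,0)->write 0,move L,goto B. Now: state=B, head=-2, tape[-4..3]=01100010 (head:   ^)
Step 6: in state B at pos -2, read 1 -> (B,1)->write 0,move L,goto A. Now: state=A, head=-3, tape[-4..3]=01000010 (head:  ^)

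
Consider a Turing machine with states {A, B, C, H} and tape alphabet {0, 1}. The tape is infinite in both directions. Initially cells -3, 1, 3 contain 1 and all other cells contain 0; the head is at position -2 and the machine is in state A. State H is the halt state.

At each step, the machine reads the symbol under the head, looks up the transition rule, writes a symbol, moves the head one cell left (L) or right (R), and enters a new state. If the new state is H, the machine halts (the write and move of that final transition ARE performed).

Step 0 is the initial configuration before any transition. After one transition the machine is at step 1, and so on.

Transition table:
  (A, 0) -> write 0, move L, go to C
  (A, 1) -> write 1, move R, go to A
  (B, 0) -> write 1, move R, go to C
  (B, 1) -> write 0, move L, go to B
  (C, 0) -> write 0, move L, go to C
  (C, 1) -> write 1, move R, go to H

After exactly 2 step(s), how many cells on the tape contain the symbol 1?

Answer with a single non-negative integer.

Answer: 3

Derivation:
Step 1: in state A at pos -2, read 0 -> (A,0)->write 0,move L,goto C. Now: state=C, head=-3, tape[-4..4]=010001010 (head:  ^)
Step 2: in state C at pos -3, read 1 -> (C,1)->write 1,move R,goto H. Now: state=H, head=-2, tape[-4..4]=010001010 (head:   ^)
Cells containing 1 after step 2: {-3, 1, 3} -> 3 cell(s)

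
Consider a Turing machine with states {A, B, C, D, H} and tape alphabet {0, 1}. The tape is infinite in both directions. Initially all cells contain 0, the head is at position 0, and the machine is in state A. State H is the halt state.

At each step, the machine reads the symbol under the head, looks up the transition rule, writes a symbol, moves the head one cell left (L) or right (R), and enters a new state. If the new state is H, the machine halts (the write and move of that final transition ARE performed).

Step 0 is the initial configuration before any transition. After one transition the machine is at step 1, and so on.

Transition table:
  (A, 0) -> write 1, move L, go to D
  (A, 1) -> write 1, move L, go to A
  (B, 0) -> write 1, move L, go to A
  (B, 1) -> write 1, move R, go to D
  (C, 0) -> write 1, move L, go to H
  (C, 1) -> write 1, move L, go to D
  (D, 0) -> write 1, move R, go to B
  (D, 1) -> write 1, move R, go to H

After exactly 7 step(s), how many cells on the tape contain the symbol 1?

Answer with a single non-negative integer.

Step 1: in state A at pos 0, read 0 -> (A,0)->write 1,move L,goto D. Now: state=D, head=-1, tape[-2..1]=0010 (head:  ^)
Step 2: in state D at pos -1, read 0 -> (D,0)->write 1,move R,goto B. Now: state=B, head=0, tape[-2..1]=0110 (head:   ^)
Step 3: in state B at pos 0, read 1 -> (B,1)->write 1,move R,goto D. Now: state=D, head=1, tape[-2..2]=01100 (head:    ^)
Step 4: in state D at pos 1, read 0 -> (D,0)->write 1,move R,goto B. Now: state=B, head=2, tape[-2..3]=011100 (head:     ^)
Step 5: in state B at pos 2, read 0 -> (B,0)->write 1,move L,goto A. Now: state=A, head=1, tape[-2..3]=011110 (head:    ^)
Step 6: in state A at pos 1, read 1 -> (A,1)->write 1,move L,goto A. Now: state=A, head=0, tape[-2..3]=011110 (head:   ^)
Step 7: in state A at pos 0, read 1 -> (A,1)->write 1,move L,goto A. Now: state=A, head=-1, tape[-2..3]=011110 (head:  ^)
Cells containing 1 after step 7: {-1, 0, 1, 2} -> 4 cell(s)

Answer: 4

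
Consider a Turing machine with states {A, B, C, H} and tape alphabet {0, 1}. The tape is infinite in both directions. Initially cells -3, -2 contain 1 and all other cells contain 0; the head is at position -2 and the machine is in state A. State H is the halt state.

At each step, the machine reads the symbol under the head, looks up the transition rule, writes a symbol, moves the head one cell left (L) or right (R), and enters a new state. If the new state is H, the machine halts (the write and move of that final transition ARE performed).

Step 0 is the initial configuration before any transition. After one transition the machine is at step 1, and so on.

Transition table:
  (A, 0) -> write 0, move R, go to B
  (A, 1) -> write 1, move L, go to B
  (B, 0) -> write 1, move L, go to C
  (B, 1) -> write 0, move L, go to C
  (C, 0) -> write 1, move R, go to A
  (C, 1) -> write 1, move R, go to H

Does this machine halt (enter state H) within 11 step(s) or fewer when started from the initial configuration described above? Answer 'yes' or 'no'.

Step 1: in state A at pos -2, read 1 -> (A,1)->write 1,move L,goto B. Now: state=B, head=-3, tape[-4..-1]=0110 (head:  ^)
Step 2: in state B at pos -3, read 1 -> (B,1)->write 0,move L,goto C. Now: state=C, head=-4, tape[-5..-1]=00010 (head:  ^)
Step 3: in state C at pos -4, read 0 -> (C,0)->write 1,move R,goto A. Now: state=A, head=-3, tape[-5..-1]=01010 (head:   ^)
Step 4: in state A at pos -3, read 0 -> (A,0)->write 0,move R,goto B. Now: state=B, head=-2, tape[-5..-1]=01010 (head:    ^)
Step 5: in state B at pos -2, read 1 -> (B,1)->write 0,move L,goto C. Now: state=C, head=-3, tape[-5..-1]=01000 (head:   ^)
Step 6: in state C at pos -3, read 0 -> (C,0)->write 1,move R,goto A. Now: state=A, head=-2, tape[-5..-1]=01100 (head:    ^)
Step 7: in state A at pos -2, read 0 -> (A,0)->write 0,move R,goto B. Now: state=B, head=-1, tape[-5..0]=011000 (head:     ^)
Step 8: in state B at pos -1, read 0 -> (B,0)->write 1,move L,goto C. Now: state=C, head=-2, tape[-5..0]=011010 (head:    ^)
Step 9: in state C at pos -2, read 0 -> (C,0)->write 1,move R,goto A. Now: state=A, head=-1, tape[-5..0]=011110 (head:     ^)
Step 10: in state A at pos -1, read 1 -> (A,1)->write 1,move L,goto B. Now: state=B, head=-2, tape[-5..0]=011110 (head:    ^)
Step 11: in state B at pos -2, read 1 -> (B,1)->write 0,move L,goto C. Now: state=C, head=-3, tape[-5..0]=011010 (head:   ^)
After 11 step(s): state = C (not H) -> not halted within 11 -> no

Answer: no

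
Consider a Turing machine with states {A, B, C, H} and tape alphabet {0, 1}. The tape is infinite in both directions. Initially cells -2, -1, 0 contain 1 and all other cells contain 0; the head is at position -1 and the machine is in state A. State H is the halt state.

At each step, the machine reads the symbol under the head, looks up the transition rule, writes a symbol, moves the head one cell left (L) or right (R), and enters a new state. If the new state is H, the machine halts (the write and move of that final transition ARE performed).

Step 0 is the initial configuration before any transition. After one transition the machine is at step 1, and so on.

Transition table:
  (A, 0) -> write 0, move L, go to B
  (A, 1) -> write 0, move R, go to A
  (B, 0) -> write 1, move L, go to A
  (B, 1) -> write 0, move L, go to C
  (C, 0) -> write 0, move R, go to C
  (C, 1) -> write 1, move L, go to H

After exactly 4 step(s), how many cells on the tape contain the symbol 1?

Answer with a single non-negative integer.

Answer: 2

Derivation:
Step 1: in state A at pos -1, read 1 -> (A,1)->write 0,move R,goto A. Now: state=A, head=0, tape[-3..1]=01010 (head:    ^)
Step 2: in state A at pos 0, read 1 -> (A,1)->write 0,move R,goto A. Now: state=A, head=1, tape[-3..2]=010000 (head:     ^)
Step 3: in state A at pos 1, read 0 -> (A,0)->write 0,move L,goto B. Now: state=B, head=0, tape[-3..2]=010000 (head:    ^)
Step 4: in state B at pos 0, read 0 -> (B,0)->write 1,move L,goto A. Now: state=A, head=-1, tape[-3..2]=010100 (head:   ^)
Cells containing 1 after step 4: {-2, 0} -> 2 cell(s)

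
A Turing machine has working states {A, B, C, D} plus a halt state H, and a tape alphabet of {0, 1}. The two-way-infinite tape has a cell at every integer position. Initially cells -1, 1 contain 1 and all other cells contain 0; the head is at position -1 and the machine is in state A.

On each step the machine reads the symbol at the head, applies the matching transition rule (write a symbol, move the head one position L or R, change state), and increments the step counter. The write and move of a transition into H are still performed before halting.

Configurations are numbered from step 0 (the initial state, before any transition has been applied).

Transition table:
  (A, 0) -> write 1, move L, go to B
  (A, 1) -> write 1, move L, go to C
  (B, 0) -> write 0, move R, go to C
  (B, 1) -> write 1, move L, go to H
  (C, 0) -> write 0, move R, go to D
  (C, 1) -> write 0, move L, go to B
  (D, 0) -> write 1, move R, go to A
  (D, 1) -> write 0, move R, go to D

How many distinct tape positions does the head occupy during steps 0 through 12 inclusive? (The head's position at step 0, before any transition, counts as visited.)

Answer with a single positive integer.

Answer: 6

Derivation:
Step 1: in state A at pos -1, read 1 -> (A,1)->write 1,move L,goto C. Now: state=C, head=-2, tape[-3..2]=001010 (head:  ^)
Step 2: in state C at pos -2, read 0 -> (C,0)->write 0,move R,goto D. Now: state=D, head=-1, tape[-3..2]=001010 (head:   ^)
Step 3: in state D at pos -1, read 1 -> (D,1)->write 0,move R,goto D. Now: state=D, head=0, tape[-3..2]=000010 (head:    ^)
Step 4: in state D at pos 0, read 0 -> (D,0)->write 1,move R,goto A. Now: state=A, head=1, tape[-3..2]=000110 (head:     ^)
Step 5: in state A at pos 1, read 1 -> (A,1)->write 1,move L,goto C. Now: state=C, head=0, tape[-3..2]=000110 (head:    ^)
Step 6: in state C at pos 0, read 1 -> (C,1)->write 0,move L,goto B. Now: state=B, head=-1, tape[-3..2]=000010 (head:   ^)
Step 7: in state B at pos -1, read 0 -> (B,0)->write 0,move R,goto C. Now: state=C, head=0, tape[-3..2]=000010 (head:    ^)
Step 8: in state C at pos 0, read 0 -> (C,0)->write 0,move R,goto D. Now: state=D, head=1, tape[-3..2]=000010 (head:     ^)
Step 9: in state D at pos 1, read 1 -> (D,1)->write 0,move R,goto D. Now: state=D, head=2, tape[-3..3]=0000000 (head:      ^)
Step 10: in state D at pos 2, read 0 -> (D,0)->write 1,move R,goto A. Now: state=A, head=3, tape[-3..4]=00000100 (head:       ^)
Step 11: in state A at pos 3, read 0 -> (A,0)->write 1,move L,goto B. Now: state=B, head=2, tape[-3..4]=00000110 (head:      ^)
Step 12: in state B at pos 2, read 1 -> (B,1)->write 1,move L,goto H. Now: state=H, head=1, tape[-3..4]=00000110 (head:     ^)
Head positions at steps 0..12: starting at -1, distinct positions visited = {-2, -1, 0, 1, 2, 3} -> 6 position(s)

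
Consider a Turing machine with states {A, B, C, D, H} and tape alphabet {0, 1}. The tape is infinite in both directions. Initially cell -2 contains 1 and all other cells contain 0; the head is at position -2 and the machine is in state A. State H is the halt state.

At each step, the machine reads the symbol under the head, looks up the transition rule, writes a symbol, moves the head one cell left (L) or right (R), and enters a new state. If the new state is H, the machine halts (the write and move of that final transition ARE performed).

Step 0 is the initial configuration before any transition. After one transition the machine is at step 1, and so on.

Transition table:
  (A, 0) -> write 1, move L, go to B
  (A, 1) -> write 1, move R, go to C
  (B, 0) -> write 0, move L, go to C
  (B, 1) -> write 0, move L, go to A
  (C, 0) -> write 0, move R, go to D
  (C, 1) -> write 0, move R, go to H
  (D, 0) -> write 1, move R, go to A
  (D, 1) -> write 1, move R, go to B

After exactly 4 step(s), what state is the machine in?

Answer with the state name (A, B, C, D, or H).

Step 1: in state A at pos -2, read 1 -> (A,1)->write 1,move R,goto C. Now: state=C, head=-1, tape[-3..0]=0100 (head:   ^)
Step 2: in state C at pos -1, read 0 -> (C,0)->write 0,move R,goto D. Now: state=D, head=0, tape[-3..1]=01000 (head:    ^)
Step 3: in state D at pos 0, read 0 -> (D,0)->write 1,move R,goto A. Now: state=A, head=1, tape[-3..2]=010100 (head:     ^)
Step 4: in state A at pos 1, read 0 -> (A,0)->write 1,move L,goto B. Now: state=B, head=0, tape[-3..2]=010110 (head:    ^)

Answer: B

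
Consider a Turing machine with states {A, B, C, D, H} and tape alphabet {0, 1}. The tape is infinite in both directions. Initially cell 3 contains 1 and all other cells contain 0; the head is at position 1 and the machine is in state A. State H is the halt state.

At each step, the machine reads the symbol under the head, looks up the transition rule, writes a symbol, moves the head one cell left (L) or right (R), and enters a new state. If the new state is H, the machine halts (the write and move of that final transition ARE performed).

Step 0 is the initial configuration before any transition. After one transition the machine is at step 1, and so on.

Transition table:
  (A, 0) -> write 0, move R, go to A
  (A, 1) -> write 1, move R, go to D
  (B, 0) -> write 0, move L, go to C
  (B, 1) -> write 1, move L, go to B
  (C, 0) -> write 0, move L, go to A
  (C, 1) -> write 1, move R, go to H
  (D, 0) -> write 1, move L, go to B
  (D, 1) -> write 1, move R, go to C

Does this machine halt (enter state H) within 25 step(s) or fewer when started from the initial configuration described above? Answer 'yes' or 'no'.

Answer: yes

Derivation:
Step 1: in state A at pos 1, read 0 -> (A,0)->write 0,move R,goto A. Now: state=A, head=2, tape[0..4]=00010 (head:   ^)
Step 2: in state A at pos 2, read 0 -> (A,0)->write 0,move R,goto A. Now: state=A, head=3, tape[0..4]=00010 (head:    ^)
Step 3: in state A at pos 3, read 1 -> (A,1)->write 1,move R,goto D. Now: state=D, head=4, tape[0..5]=000100 (head:     ^)
Step 4: in state D at pos 4, read 0 -> (D,0)->write 1,move L,goto B. Now: state=B, head=3, tape[0..5]=000110 (head:    ^)
Step 5: in state B at pos 3, read 1 -> (B,1)->write 1,move L,goto B. Now: state=B, head=2, tape[0..5]=000110 (head:   ^)
Step 6: in state B at pos 2, read 0 -> (B,0)->write 0,move L,goto C. Now: state=C, head=1, tape[0..5]=000110 (head:  ^)
Step 7: in state C at pos 1, read 0 -> (C,0)->write 0,move L,goto A. Now: state=A, head=0, tape[-1..5]=0000110 (head:  ^)
Step 8: in state A at pos 0, read 0 -> (A,0)->write 0,move R,goto A. Now: state=A, head=1, tape[-1..5]=0000110 (head:   ^)
Step 9: in state A at pos 1, read 0 -> (A,0)->write 0,move R,goto A. Now: state=A, head=2, tape[-1..5]=0000110 (head:    ^)
Step 10: in state A at pos 2, read 0 -> (A,0)->write 0,move R,goto A. Now: state=A, head=3, tape[-1..5]=0000110 (head:     ^)
Step 11: in state A at pos 3, read 1 -> (A,1)->write 1,move R,goto D. Now: state=D, head=4, tape[-1..5]=0000110 (head:      ^)
Step 12: in state D at pos 4, read 1 -> (D,1)->write 1,move R,goto C. Now: state=C, head=5, tape[-1..6]=00001100 (head:       ^)
Step 13: in state C at pos 5, read 0 -> (C,0)->write 0,move L,goto A. Now: state=A, head=4, tape[-1..6]=00001100 (head:      ^)
Step 14: in state A at pos 4, read 1 -> (A,1)->write 1,move R,goto D. Now: state=D, head=5, tape[-1..6]=00001100 (head:       ^)
Step 15: in state D at pos 5, read 0 -> (D,0)->write 1,move L,goto B. Now: state=B, head=4, tape[-1..6]=00001110 (head:      ^)
Step 16: in state B at pos 4, read 1 -> (B,1)->write 1,move L,goto B. Now: state=B, head=3, tape[-1..6]=00001110 (head:     ^)
Step 17: in state B at pos 3, read 1 -> (B,1)->write 1,move L,goto B. Now: state=B, head=2, tape[-1..6]=00001110 (head:    ^)
Step 18: in state B at pos 2, read 0 -> (B,0)->write 0,move L,goto C. Now: state=C, head=1, tape[-1..6]=00001110 (head:   ^)
Step 19: in state C at pos 1, read 0 -> (C,0)->write 0,move L,goto A. Now: state=A, head=0, tape[-1..6]=00001110 (head:  ^)
Step 20: in state A at pos 0, read 0 -> (A,0)->write 0,move R,goto A. Now: state=A, head=1, tape[-1..6]=00001110 (head:   ^)
Step 21: in state A at pos 1, read 0 -> (A,0)->write 0,move R,goto A. Now: state=A, head=2, tape[-1..6]=00001110 (head:    ^)
Step 22: in state A at pos 2, read 0 -> (A,0)->write 0,move R,goto A. Now: state=A, head=3, tape[-1..6]=00001110 (head:     ^)
Step 23: in state A at pos 3, read 1 -> (A,1)->write 1,move R,goto D. Now: state=D, head=4, tape[-1..6]=00001110 (head:      ^)
Step 24: in state D at pos 4, read 1 -> (D,1)->write 1,move R,goto C. Now: state=C, head=5, tape[-1..6]=00001110 (head:       ^)
Step 25: in state C at pos 5, read 1 -> (C,1)->write 1,move R,goto H. Now: state=H, head=6, tape[-1..7]=000011100 (head:        ^)
State H reached at step 25; 25 <= 25 -> yes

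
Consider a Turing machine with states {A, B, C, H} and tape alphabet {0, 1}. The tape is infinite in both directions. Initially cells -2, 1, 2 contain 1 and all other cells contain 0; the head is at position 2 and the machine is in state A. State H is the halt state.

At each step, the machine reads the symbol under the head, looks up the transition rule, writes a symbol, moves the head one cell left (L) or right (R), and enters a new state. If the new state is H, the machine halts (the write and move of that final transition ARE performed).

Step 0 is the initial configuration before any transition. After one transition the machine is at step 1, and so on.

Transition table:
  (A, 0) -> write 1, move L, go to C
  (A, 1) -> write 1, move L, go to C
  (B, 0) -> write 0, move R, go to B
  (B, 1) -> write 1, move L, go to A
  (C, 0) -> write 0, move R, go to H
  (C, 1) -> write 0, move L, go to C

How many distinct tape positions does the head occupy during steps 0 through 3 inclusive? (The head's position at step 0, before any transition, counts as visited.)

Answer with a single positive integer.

Answer: 3

Derivation:
Step 1: in state A at pos 2, read 1 -> (A,1)->write 1,move L,goto C. Now: state=C, head=1, tape[-3..3]=0100110 (head:     ^)
Step 2: in state C at pos 1, read 1 -> (C,1)->write 0,move L,goto C. Now: state=C, head=0, tape[-3..3]=0100010 (head:    ^)
Step 3: in state C at pos 0, read 0 -> (C,0)->write 0,move R,goto H. Now: state=H, head=1, tape[-3..3]=0100010 (head:     ^)
Head positions at steps 0..3: starting at 2, distinct positions visited = {0, 1, 2} -> 3 position(s)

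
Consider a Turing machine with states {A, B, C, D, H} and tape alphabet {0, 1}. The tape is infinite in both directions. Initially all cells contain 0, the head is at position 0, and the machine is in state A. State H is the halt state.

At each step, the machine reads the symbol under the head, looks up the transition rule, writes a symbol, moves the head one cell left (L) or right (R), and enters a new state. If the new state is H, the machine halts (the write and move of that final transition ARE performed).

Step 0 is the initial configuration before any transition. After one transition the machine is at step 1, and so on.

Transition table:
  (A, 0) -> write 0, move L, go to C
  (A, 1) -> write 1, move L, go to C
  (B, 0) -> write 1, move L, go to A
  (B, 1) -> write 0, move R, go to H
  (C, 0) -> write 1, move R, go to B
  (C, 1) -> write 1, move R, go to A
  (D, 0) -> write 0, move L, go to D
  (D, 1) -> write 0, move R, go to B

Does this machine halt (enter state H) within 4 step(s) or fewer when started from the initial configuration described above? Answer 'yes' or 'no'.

Answer: no

Derivation:
Step 1: in state A at pos 0, read 0 -> (A,0)->write 0,move L,goto C. Now: state=C, head=-1, tape[-2..1]=0000 (head:  ^)
Step 2: in state C at pos -1, read 0 -> (C,0)->write 1,move R,goto B. Now: state=B, head=0, tape[-2..1]=0100 (head:   ^)
Step 3: in state B at pos 0, read 0 -> (B,0)->write 1,move L,goto A. Now: state=A, head=-1, tape[-2..1]=0110 (head:  ^)
Step 4: in state A at pos -1, read 1 -> (A,1)->write 1,move L,goto C. Now: state=C, head=-2, tape[-3..1]=00110 (head:  ^)
After 4 step(s): state = C (not H) -> not halted within 4 -> no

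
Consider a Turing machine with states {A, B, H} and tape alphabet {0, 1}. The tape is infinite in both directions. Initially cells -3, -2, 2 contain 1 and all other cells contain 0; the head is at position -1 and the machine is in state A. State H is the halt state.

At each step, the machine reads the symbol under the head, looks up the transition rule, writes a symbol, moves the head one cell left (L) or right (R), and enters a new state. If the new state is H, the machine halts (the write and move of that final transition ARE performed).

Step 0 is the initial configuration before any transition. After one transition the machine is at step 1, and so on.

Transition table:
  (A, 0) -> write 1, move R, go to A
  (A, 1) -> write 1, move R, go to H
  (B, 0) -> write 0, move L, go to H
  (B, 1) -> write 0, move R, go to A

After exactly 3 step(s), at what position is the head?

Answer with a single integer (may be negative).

Answer: 2

Derivation:
Step 1: in state A at pos -1, read 0 -> (A,0)->write 1,move R,goto A. Now: state=A, head=0, tape[-4..3]=01110010 (head:     ^)
Step 2: in state A at pos 0, read 0 -> (A,0)->write 1,move R,goto A. Now: state=A, head=1, tape[-4..3]=01111010 (head:      ^)
Step 3: in state A at pos 1, read 0 -> (A,0)->write 1,move R,goto A. Now: state=A, head=2, tape[-4..3]=01111110 (head:       ^)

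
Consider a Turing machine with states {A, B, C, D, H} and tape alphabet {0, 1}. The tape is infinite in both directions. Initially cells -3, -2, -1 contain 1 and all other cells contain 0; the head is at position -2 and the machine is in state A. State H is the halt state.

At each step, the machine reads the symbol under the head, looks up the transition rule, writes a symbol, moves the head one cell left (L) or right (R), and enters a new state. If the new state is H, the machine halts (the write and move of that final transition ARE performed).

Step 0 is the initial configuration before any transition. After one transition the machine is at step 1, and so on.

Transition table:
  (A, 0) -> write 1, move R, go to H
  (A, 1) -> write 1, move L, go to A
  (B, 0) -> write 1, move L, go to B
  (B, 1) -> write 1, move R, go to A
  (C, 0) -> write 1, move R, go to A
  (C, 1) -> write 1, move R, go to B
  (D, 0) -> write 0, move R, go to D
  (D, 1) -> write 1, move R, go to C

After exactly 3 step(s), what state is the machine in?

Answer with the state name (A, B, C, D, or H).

Answer: H

Derivation:
Step 1: in state A at pos -2, read 1 -> (A,1)->write 1,move L,goto A. Now: state=A, head=-3, tape[-4..0]=01110 (head:  ^)
Step 2: in state A at pos -3, read 1 -> (A,1)->write 1,move L,goto A. Now: state=A, head=-4, tape[-5..0]=001110 (head:  ^)
Step 3: in state A at pos -4, read 0 -> (A,0)->write 1,move R,goto H. Now: state=H, head=-3, tape[-5..0]=011110 (head:   ^)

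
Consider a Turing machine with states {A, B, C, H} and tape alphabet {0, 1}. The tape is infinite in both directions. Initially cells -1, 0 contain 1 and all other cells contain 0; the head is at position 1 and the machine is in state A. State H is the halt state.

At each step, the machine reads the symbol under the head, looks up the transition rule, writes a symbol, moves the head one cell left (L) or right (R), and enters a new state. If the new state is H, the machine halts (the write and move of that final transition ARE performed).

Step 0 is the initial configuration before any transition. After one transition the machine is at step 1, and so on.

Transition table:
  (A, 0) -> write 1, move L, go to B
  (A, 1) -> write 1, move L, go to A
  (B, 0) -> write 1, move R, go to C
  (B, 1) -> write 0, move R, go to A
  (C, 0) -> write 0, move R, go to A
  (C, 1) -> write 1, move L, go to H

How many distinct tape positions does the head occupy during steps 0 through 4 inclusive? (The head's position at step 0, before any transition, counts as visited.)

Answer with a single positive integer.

Step 1: in state A at pos 1, read 0 -> (A,0)->write 1,move L,goto B. Now: state=B, head=0, tape[-2..2]=01110 (head:   ^)
Step 2: in state B at pos 0, read 1 -> (B,1)->write 0,move R,goto A. Now: state=A, head=1, tape[-2..2]=01010 (head:    ^)
Step 3: in state A at pos 1, read 1 -> (A,1)->write 1,move L,goto A. Now: state=A, head=0, tape[-2..2]=01010 (head:   ^)
Step 4: in state A at pos 0, read 0 -> (A,0)->write 1,move L,goto B. Now: state=B, head=-1, tape[-2..2]=01110 (head:  ^)
Head positions at steps 0..4: starting at 1, distinct positions visited = {-1, 0, 1} -> 3 position(s)

Answer: 3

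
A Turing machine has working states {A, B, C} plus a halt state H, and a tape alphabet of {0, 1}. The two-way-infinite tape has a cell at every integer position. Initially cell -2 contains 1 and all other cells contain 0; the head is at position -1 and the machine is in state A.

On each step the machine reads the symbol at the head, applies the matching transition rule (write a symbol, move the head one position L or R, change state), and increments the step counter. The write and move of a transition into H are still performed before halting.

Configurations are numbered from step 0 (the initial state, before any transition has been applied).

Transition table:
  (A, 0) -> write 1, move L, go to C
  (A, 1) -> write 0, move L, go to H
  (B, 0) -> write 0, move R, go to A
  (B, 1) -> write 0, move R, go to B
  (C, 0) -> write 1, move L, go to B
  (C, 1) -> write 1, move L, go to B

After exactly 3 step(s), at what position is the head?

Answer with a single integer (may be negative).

Answer: -2

Derivation:
Step 1: in state A at pos -1, read 0 -> (A,0)->write 1,move L,goto C. Now: state=C, head=-2, tape[-3..0]=0110 (head:  ^)
Step 2: in state C at pos -2, read 1 -> (C,1)->write 1,move L,goto B. Now: state=B, head=-3, tape[-4..0]=00110 (head:  ^)
Step 3: in state B at pos -3, read 0 -> (B,0)->write 0,move R,goto A. Now: state=A, head=-2, tape[-4..0]=00110 (head:   ^)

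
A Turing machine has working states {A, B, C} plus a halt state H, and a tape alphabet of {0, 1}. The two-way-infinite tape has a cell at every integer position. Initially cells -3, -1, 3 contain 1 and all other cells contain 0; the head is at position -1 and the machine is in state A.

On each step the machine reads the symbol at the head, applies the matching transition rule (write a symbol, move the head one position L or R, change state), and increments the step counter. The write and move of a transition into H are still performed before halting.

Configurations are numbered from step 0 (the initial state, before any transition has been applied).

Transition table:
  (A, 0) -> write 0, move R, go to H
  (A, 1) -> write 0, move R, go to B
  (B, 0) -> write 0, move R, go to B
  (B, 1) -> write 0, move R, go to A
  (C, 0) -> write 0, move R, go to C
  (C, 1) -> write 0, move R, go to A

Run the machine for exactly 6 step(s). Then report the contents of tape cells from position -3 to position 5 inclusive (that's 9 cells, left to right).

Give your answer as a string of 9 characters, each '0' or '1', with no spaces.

Step 1: in state A at pos -1, read 1 -> (A,1)->write 0,move R,goto B. Now: state=B, head=0, tape[-4..4]=010000010 (head:     ^)
Step 2: in state B at pos 0, read 0 -> (B,0)->write 0,move R,goto B. Now: state=B, head=1, tape[-4..4]=010000010 (head:      ^)
Step 3: in state B at pos 1, read 0 -> (B,0)->write 0,move R,goto B. Now: state=B, head=2, tape[-4..4]=010000010 (head:       ^)
Step 4: in state B at pos 2, read 0 -> (B,0)->write 0,move R,goto B. Now: state=B, head=3, tape[-4..4]=010000010 (head:        ^)
Step 5: in state B at pos 3, read 1 -> (B,1)->write 0,move R,goto A. Now: state=A, head=4, tape[-4..5]=0100000000 (head:         ^)
Step 6: in state A at pos 4, read 0 -> (A,0)->write 0,move R,goto H. Now: state=H, head=5, tape[-4..6]=01000000000 (head:          ^)

Answer: 100000000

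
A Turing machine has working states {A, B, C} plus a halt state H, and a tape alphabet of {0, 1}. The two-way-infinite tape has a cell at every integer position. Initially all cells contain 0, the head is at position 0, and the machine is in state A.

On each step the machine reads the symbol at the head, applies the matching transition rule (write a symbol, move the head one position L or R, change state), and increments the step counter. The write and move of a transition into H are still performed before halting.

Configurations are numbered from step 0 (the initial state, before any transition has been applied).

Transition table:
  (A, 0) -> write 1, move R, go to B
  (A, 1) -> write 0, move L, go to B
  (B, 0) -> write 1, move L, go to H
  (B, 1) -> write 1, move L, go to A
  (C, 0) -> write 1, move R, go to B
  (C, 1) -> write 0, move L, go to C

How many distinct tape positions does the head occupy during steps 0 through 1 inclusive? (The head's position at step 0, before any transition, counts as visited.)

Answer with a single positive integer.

Answer: 2

Derivation:
Step 1: in state A at pos 0, read 0 -> (A,0)->write 1,move R,goto B. Now: state=B, head=1, tape[-1..2]=0100 (head:   ^)
Head positions at steps 0..1: starting at 0, distinct positions visited = {0, 1} -> 2 position(s)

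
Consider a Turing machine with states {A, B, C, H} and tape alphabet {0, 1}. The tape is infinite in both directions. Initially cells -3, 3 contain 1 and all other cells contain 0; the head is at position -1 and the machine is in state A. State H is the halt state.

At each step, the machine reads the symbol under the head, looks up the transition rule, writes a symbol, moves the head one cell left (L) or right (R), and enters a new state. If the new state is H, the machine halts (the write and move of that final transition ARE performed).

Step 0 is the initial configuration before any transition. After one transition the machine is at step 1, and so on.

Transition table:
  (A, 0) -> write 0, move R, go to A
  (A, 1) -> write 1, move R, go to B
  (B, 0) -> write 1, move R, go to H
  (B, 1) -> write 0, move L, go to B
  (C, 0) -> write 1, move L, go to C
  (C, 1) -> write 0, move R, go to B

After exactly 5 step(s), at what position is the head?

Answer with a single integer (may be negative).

Answer: 4

Derivation:
Step 1: in state A at pos -1, read 0 -> (A,0)->write 0,move R,goto A. Now: state=A, head=0, tape[-4..4]=010000010 (head:     ^)
Step 2: in state A at pos 0, read 0 -> (A,0)->write 0,move R,goto A. Now: state=A, head=1, tape[-4..4]=010000010 (head:      ^)
Step 3: in state A at pos 1, read 0 -> (A,0)->write 0,move R,goto A. Now: state=A, head=2, tape[-4..4]=010000010 (head:       ^)
Step 4: in state A at pos 2, read 0 -> (A,0)->write 0,move R,goto A. Now: state=A, head=3, tape[-4..4]=010000010 (head:        ^)
Step 5: in state A at pos 3, read 1 -> (A,1)->write 1,move R,goto B. Now: state=B, head=4, tape[-4..5]=0100000100 (head:         ^)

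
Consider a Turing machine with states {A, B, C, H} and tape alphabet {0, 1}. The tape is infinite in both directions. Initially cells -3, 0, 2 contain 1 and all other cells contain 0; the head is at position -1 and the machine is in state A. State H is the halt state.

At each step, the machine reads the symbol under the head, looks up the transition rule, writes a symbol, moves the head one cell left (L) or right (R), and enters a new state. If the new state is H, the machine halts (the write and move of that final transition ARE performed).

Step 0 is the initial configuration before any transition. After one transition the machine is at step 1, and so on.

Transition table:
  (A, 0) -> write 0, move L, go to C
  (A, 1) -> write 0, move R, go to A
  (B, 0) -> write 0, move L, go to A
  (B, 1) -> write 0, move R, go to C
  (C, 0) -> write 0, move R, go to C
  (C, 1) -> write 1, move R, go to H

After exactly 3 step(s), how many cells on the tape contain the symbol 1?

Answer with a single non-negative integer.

Answer: 3

Derivation:
Step 1: in state A at pos -1, read 0 -> (A,0)->write 0,move L,goto C. Now: state=C, head=-2, tape[-4..3]=01001010 (head:   ^)
Step 2: in state C at pos -2, read 0 -> (C,0)->write 0,move R,goto C. Now: state=C, head=-1, tape[-4..3]=01001010 (head:    ^)
Step 3: in state C at pos -1, read 0 -> (C,0)->write 0,move R,goto C. Now: state=C, head=0, tape[-4..3]=01001010 (head:     ^)
Cells containing 1 after step 3: {-3, 0, 2} -> 3 cell(s)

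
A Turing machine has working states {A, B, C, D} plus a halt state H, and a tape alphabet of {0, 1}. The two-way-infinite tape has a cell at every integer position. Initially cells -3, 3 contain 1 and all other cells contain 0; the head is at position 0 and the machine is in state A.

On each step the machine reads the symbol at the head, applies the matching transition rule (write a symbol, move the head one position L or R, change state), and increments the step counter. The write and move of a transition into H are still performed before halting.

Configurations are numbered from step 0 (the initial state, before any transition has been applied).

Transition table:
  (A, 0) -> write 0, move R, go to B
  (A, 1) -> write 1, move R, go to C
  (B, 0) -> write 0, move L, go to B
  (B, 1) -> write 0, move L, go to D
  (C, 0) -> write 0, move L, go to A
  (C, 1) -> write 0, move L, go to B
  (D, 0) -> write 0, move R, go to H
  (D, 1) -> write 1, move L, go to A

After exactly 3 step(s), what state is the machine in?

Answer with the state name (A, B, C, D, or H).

Step 1: in state A at pos 0, read 0 -> (A,0)->write 0,move R,goto B. Now: state=B, head=1, tape[-4..4]=010000010 (head:      ^)
Step 2: in state B at pos 1, read 0 -> (B,0)->write 0,move L,goto B. Now: state=B, head=0, tape[-4..4]=010000010 (head:     ^)
Step 3: in state B at pos 0, read 0 -> (B,0)->write 0,move L,goto B. Now: state=B, head=-1, tape[-4..4]=010000010 (head:    ^)

Answer: B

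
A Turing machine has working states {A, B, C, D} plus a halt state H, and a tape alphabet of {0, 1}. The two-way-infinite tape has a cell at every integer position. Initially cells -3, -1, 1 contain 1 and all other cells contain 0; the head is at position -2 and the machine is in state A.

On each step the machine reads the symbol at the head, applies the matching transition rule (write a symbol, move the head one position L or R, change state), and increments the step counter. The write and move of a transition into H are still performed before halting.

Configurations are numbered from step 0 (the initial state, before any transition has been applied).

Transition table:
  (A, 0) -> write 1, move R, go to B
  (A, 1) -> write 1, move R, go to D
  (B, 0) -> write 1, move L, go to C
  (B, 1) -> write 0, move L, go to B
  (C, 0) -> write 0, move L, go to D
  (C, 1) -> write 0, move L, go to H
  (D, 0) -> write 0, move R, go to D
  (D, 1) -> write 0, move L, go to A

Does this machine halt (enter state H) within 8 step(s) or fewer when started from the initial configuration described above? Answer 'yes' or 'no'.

Step 1: in state A at pos -2, read 0 -> (A,0)->write 1,move R,goto B. Now: state=B, head=-1, tape[-4..2]=0111010 (head:    ^)
Step 2: in state B at pos -1, read 1 -> (B,1)->write 0,move L,goto B. Now: state=B, head=-2, tape[-4..2]=0110010 (head:   ^)
Step 3: in state B at pos -2, read 1 -> (B,1)->write 0,move L,goto B. Now: state=B, head=-3, tape[-4..2]=0100010 (head:  ^)
Step 4: in state B at pos -3, read 1 -> (B,1)->write 0,move L,goto B. Now: state=B, head=-4, tape[-5..2]=00000010 (head:  ^)
Step 5: in state B at pos -4, read 0 -> (B,0)->write 1,move L,goto C. Now: state=C, head=-5, tape[-6..2]=001000010 (head:  ^)
Step 6: in state C at pos -5, read 0 -> (C,0)->write 0,move L,goto D. Now: state=D, head=-6, tape[-7..2]=0001000010 (head:  ^)
Step 7: in state D at pos -6, read 0 -> (D,0)->write 0,move R,goto D. Now: state=D, head=-5, tape[-7..2]=0001000010 (head:   ^)
Step 8: in state D at pos -5, read 0 -> (D,0)->write 0,move R,goto D. Now: state=D, head=-4, tape[-7..2]=0001000010 (head:    ^)
After 8 step(s): state = D (not H) -> not halted within 8 -> no

Answer: no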